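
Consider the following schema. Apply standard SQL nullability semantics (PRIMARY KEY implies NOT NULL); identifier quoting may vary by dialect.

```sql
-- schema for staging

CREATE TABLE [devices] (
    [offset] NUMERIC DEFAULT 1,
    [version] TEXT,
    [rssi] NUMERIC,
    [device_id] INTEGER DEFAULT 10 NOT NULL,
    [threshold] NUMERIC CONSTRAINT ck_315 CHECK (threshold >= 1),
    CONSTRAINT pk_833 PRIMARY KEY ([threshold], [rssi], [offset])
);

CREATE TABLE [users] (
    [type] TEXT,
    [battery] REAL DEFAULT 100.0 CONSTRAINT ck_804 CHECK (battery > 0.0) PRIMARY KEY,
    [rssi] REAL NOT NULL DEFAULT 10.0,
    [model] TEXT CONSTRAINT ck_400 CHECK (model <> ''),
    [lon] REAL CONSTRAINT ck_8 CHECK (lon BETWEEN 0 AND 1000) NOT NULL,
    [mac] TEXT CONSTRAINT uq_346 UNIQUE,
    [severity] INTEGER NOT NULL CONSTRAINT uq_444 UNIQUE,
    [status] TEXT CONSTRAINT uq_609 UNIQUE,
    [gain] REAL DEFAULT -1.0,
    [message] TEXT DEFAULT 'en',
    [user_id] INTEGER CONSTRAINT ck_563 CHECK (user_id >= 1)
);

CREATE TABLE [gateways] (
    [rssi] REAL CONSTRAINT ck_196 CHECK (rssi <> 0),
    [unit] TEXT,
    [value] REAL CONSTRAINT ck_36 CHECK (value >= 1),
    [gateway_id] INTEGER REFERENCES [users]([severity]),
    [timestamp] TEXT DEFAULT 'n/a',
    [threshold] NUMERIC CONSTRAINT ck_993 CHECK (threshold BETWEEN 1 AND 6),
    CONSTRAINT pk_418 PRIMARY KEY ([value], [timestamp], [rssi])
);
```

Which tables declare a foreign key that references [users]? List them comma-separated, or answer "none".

gateways

- gateways.gateway_id references users(severity).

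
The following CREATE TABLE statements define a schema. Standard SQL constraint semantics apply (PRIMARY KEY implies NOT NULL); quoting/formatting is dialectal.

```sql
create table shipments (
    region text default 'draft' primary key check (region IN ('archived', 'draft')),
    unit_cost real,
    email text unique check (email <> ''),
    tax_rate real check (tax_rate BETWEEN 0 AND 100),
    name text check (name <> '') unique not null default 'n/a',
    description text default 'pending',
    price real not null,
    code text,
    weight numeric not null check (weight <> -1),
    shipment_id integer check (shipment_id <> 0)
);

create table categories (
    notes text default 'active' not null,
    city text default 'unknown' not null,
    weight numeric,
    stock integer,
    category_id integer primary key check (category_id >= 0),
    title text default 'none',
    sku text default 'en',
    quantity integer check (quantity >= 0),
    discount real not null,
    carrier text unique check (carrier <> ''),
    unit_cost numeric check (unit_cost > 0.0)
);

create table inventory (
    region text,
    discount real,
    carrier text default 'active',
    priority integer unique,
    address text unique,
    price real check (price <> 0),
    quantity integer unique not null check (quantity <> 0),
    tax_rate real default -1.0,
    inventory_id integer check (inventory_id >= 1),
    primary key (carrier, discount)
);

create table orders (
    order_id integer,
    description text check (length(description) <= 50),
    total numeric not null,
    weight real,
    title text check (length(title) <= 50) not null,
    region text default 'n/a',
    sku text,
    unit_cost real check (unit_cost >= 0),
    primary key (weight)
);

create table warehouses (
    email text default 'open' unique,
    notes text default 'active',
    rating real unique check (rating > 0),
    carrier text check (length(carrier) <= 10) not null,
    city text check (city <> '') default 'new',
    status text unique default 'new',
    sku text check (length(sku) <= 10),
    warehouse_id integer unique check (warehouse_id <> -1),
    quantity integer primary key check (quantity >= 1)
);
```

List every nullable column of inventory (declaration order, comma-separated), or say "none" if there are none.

region, priority, address, price, tax_rate, inventory_id

- region: no NOT NULL constraint applies → nullable.
- discount: part of the PRIMARY KEY, which implies NOT NULL → not nullable.
- carrier: part of the PRIMARY KEY, which implies NOT NULL → not nullable.
- priority: UNIQUE does not imply NOT NULL → nullable.
- address: UNIQUE does not imply NOT NULL → nullable.
- price: CHECK does not forbid NULL (a CHECK constraint passes when its expression is NULL) → nullable.
- quantity: declared NOT NULL → not nullable.
- tax_rate: DEFAULT only fills an omitted column; an explicit NULL is still allowed → nullable.
- inventory_id: CHECK does not forbid NULL (a CHECK constraint passes when its expression is NULL) → nullable.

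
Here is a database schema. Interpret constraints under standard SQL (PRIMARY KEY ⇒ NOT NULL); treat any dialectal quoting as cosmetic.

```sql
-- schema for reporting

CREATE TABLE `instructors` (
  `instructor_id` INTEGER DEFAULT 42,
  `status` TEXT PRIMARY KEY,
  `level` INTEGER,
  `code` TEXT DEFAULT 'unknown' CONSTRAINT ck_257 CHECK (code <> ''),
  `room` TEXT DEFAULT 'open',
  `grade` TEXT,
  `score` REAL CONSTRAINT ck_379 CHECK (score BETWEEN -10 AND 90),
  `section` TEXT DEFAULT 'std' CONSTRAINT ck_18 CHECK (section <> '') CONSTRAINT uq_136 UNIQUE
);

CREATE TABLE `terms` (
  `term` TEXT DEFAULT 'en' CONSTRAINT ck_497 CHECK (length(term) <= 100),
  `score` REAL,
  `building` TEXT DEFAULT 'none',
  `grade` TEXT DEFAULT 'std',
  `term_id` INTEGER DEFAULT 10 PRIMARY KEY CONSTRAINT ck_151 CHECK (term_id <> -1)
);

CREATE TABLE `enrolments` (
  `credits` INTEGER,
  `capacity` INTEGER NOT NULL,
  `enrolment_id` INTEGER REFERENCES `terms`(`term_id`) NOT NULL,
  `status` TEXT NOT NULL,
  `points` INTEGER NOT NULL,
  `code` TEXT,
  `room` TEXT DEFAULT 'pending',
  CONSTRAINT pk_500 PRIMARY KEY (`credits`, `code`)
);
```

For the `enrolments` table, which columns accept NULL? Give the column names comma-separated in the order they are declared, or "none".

- credits: part of the PRIMARY KEY, which implies NOT NULL → not nullable.
- capacity: declared NOT NULL → not nullable.
- enrolment_id: declared NOT NULL → not nullable.
- status: declared NOT NULL → not nullable.
- points: declared NOT NULL → not nullable.
- code: part of the PRIMARY KEY, which implies NOT NULL → not nullable.
- room: DEFAULT only fills an omitted column; an explicit NULL is still allowed → nullable.

room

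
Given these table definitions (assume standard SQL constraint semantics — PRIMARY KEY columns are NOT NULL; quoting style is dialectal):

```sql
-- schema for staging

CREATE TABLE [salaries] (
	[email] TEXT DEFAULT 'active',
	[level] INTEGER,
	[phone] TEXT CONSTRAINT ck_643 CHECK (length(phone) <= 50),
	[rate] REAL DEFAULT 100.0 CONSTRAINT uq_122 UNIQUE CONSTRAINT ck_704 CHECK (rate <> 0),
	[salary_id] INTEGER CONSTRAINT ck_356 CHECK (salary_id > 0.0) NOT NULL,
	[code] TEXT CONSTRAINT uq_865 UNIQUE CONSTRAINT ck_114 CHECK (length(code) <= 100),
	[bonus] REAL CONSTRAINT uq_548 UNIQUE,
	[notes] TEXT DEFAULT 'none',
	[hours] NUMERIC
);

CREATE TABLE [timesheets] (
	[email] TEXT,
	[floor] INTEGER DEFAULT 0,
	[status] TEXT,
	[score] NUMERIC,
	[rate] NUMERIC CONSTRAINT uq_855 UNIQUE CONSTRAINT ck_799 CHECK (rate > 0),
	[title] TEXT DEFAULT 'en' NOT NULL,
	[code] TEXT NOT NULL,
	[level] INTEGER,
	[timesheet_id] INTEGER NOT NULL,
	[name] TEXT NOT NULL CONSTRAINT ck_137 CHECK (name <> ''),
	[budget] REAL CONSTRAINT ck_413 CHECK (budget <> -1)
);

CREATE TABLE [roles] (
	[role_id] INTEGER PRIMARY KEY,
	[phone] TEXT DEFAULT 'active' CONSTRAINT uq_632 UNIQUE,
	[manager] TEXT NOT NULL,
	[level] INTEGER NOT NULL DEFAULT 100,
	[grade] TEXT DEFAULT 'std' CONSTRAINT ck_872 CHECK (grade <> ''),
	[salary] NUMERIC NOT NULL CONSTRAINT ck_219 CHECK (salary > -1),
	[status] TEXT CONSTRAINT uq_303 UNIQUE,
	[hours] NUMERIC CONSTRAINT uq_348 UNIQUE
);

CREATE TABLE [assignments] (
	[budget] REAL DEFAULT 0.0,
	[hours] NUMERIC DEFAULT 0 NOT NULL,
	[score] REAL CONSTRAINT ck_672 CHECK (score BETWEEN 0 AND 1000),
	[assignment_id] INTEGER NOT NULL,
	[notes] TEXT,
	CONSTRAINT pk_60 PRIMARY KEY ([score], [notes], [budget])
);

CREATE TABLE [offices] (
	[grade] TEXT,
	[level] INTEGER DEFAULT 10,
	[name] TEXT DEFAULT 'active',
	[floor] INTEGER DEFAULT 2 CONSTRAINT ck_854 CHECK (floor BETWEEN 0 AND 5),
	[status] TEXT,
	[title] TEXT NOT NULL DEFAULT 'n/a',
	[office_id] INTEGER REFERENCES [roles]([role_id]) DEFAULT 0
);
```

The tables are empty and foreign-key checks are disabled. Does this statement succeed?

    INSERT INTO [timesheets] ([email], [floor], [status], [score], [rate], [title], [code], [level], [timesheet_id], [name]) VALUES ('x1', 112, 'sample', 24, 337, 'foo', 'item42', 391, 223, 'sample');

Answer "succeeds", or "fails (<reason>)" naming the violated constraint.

succeeds

NOT NULL columns: code is supplied; name is supplied; timesheet_id is supplied; title is supplied.
CHECK constraints: 337 satisfies (rate > 0); 'sample' satisfies (name <> '').
No constraint is violated.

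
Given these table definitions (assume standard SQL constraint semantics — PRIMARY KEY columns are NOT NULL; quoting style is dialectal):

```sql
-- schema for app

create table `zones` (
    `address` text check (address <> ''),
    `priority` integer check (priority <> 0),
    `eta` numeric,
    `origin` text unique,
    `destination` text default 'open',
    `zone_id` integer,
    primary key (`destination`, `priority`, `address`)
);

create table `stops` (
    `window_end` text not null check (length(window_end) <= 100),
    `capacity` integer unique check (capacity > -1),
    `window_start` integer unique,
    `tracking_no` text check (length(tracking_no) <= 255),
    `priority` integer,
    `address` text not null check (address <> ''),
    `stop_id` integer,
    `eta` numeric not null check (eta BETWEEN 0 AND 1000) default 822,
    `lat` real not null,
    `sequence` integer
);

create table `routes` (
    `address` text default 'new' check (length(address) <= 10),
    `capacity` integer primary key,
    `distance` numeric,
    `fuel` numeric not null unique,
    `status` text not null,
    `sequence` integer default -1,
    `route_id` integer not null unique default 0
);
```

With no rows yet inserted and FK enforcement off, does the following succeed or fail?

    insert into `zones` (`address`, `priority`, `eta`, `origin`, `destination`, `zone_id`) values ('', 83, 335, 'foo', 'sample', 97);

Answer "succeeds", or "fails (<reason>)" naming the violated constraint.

fails (CHECK on address)

The value '' for address violates CHECK (address <> '').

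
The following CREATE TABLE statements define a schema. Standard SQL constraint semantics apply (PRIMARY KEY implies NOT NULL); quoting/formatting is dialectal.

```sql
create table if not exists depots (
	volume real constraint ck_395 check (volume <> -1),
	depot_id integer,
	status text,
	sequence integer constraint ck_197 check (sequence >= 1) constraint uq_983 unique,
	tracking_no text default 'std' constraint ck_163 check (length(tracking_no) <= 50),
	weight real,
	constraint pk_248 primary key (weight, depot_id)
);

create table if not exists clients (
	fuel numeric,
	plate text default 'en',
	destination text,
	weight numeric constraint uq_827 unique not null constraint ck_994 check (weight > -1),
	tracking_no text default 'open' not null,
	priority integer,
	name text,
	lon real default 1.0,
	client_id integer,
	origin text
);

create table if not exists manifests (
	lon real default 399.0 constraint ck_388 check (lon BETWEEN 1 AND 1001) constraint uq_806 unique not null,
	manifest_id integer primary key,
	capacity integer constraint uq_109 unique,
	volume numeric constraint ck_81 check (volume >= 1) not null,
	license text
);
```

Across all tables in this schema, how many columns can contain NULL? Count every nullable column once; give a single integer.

depots: 4 nullable (volume, status, sequence, tracking_no — PK (weight, depot_id) and explicit NOT NULL columns excluded).
clients: 8 nullable (fuel, plate, destination, priority, name, lon, client_id, origin — PK none and explicit NOT NULL columns excluded).
manifests: 2 nullable (capacity, license — PK (manifest_id) and explicit NOT NULL columns excluded).
Total: 4 + 8 + 2 = 14.

14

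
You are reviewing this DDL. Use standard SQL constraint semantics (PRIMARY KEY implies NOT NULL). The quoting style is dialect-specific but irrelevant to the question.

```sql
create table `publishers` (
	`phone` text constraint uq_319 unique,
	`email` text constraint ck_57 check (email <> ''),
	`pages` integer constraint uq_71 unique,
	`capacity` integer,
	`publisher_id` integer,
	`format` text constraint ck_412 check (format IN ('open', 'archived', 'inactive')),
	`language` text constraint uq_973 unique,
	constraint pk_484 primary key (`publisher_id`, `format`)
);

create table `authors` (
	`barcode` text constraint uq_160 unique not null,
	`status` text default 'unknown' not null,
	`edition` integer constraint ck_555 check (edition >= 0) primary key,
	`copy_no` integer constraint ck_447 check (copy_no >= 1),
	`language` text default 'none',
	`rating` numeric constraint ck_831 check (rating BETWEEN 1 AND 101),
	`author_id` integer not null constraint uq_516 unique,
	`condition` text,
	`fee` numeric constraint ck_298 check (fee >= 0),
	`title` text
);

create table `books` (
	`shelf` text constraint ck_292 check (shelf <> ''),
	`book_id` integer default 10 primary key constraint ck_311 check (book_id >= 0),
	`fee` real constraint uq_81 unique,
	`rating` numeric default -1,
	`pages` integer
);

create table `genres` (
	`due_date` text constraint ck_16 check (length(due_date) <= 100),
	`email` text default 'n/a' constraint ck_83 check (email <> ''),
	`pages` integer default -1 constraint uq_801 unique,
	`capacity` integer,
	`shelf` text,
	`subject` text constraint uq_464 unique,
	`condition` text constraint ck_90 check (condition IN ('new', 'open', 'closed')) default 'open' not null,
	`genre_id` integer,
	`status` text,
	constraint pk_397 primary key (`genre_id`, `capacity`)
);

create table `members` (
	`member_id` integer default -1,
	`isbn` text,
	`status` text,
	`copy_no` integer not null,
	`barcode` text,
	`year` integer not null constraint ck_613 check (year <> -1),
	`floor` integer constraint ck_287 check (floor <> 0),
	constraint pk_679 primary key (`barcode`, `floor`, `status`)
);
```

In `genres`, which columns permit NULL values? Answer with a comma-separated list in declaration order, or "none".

- due_date: CHECK does not forbid NULL (a CHECK constraint passes when its expression is NULL) → nullable.
- email: CHECK does not forbid NULL (a CHECK constraint passes when its expression is NULL) → nullable.
- pages: UNIQUE does not imply NOT NULL → nullable.
- capacity: part of the PRIMARY KEY, which implies NOT NULL → not nullable.
- shelf: no NOT NULL constraint applies → nullable.
- subject: UNIQUE does not imply NOT NULL → nullable.
- condition: declared NOT NULL → not nullable.
- genre_id: part of the PRIMARY KEY, which implies NOT NULL → not nullable.
- status: no NOT NULL constraint applies → nullable.

due_date, email, pages, shelf, subject, status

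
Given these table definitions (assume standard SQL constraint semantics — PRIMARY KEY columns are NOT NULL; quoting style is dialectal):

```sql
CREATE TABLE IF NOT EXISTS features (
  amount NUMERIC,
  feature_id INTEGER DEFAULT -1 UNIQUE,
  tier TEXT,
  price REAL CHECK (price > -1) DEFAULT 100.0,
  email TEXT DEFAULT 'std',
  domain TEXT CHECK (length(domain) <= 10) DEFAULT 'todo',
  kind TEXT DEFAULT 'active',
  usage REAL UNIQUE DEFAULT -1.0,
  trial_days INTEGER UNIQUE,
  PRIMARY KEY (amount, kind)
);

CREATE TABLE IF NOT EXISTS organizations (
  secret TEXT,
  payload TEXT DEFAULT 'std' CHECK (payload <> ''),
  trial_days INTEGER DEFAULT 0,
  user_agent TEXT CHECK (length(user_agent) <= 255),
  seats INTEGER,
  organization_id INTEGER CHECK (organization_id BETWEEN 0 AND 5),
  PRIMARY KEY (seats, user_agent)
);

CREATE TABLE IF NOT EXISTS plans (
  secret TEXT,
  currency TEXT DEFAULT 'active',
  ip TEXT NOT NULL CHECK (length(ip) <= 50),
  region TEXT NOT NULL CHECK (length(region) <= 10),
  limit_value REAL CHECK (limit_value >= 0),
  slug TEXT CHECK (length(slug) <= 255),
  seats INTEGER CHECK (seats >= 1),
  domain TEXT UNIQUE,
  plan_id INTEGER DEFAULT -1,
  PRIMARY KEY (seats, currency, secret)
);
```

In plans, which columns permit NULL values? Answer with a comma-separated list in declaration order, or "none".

limit_value, slug, domain, plan_id

- secret: part of the PRIMARY KEY, which implies NOT NULL → not nullable.
- currency: part of the PRIMARY KEY, which implies NOT NULL → not nullable.
- ip: declared NOT NULL → not nullable.
- region: declared NOT NULL → not nullable.
- limit_value: CHECK does not forbid NULL (a CHECK constraint passes when its expression is NULL) → nullable.
- slug: CHECK does not forbid NULL (a CHECK constraint passes when its expression is NULL) → nullable.
- seats: part of the PRIMARY KEY, which implies NOT NULL → not nullable.
- domain: UNIQUE does not imply NOT NULL → nullable.
- plan_id: DEFAULT only fills an omitted column; an explicit NULL is still allowed → nullable.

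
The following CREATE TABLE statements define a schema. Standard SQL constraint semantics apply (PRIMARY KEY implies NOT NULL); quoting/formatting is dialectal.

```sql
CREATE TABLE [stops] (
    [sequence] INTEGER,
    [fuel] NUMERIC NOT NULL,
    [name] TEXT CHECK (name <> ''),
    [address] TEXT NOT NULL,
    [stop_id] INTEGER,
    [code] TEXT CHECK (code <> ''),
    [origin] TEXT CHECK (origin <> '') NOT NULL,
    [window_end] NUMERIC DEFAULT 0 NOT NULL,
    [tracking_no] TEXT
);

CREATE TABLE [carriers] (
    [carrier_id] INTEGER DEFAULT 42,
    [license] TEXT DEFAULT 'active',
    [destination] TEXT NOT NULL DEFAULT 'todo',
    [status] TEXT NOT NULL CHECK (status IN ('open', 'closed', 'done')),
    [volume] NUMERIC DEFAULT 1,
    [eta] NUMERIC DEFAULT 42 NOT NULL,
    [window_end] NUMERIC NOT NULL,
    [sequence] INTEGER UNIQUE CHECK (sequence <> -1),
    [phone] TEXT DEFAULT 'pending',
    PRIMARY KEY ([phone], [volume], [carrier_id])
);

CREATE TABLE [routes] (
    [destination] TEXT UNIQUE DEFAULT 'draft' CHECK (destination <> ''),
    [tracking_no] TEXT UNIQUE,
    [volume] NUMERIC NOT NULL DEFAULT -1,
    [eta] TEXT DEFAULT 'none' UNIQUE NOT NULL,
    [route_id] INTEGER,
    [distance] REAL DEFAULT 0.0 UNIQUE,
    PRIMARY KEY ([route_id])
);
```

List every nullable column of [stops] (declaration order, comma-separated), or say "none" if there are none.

- sequence: no NOT NULL constraint applies → nullable.
- fuel: declared NOT NULL → not nullable.
- name: CHECK does not forbid NULL (a CHECK constraint passes when its expression is NULL) → nullable.
- address: declared NOT NULL → not nullable.
- stop_id: no NOT NULL constraint applies → nullable.
- code: CHECK does not forbid NULL (a CHECK constraint passes when its expression is NULL) → nullable.
- origin: declared NOT NULL → not nullable.
- window_end: declared NOT NULL → not nullable.
- tracking_no: no NOT NULL constraint applies → nullable.

sequence, name, stop_id, code, tracking_no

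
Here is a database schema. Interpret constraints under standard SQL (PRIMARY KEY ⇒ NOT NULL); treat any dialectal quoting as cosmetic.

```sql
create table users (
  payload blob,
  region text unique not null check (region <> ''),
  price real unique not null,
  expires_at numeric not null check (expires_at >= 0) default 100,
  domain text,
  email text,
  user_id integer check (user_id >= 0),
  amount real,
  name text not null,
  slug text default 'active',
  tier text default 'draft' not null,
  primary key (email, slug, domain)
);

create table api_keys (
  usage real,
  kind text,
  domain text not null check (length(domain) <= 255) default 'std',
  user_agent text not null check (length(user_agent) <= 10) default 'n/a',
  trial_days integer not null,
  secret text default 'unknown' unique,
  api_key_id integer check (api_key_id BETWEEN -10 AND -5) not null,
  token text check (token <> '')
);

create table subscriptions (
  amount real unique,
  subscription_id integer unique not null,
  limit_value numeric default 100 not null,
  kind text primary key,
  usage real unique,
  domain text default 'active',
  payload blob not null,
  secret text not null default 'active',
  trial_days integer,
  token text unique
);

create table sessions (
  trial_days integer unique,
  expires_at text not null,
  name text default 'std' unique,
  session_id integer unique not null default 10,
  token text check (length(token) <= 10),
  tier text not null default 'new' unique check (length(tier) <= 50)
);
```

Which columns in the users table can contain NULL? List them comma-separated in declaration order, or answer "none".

payload, user_id, amount

- payload: no NOT NULL constraint applies → nullable.
- region: declared NOT NULL → not nullable.
- price: declared NOT NULL → not nullable.
- expires_at: declared NOT NULL → not nullable.
- domain: part of the PRIMARY KEY, which implies NOT NULL → not nullable.
- email: part of the PRIMARY KEY, which implies NOT NULL → not nullable.
- user_id: CHECK does not forbid NULL (a CHECK constraint passes when its expression is NULL) → nullable.
- amount: no NOT NULL constraint applies → nullable.
- name: declared NOT NULL → not nullable.
- slug: part of the PRIMARY KEY, which implies NOT NULL → not nullable.
- tier: declared NOT NULL → not nullable.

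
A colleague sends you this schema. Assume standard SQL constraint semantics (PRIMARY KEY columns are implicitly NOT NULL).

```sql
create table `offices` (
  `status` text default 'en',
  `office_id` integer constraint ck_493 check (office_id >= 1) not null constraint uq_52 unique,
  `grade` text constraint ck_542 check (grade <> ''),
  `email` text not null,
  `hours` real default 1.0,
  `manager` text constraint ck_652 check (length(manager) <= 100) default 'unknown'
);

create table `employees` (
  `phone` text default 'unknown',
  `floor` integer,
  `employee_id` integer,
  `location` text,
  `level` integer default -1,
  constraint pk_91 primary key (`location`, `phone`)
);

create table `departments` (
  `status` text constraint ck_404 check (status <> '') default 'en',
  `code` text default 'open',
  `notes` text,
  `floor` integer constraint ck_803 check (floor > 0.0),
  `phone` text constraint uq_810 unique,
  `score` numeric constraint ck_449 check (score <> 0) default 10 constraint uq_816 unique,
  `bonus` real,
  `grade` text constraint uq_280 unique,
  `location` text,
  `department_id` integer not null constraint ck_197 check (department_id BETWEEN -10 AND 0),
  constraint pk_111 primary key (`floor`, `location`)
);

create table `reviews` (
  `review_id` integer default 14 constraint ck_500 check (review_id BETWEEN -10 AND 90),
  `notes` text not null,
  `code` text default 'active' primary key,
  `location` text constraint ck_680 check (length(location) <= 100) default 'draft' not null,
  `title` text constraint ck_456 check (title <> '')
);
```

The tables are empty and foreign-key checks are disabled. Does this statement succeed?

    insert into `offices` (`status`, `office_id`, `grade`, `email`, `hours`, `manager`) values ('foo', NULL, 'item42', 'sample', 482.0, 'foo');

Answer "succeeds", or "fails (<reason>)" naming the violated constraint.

fails (NOT NULL on office_id)

office_id is explicitly set to NULL, but office_id is declared NOT NULL.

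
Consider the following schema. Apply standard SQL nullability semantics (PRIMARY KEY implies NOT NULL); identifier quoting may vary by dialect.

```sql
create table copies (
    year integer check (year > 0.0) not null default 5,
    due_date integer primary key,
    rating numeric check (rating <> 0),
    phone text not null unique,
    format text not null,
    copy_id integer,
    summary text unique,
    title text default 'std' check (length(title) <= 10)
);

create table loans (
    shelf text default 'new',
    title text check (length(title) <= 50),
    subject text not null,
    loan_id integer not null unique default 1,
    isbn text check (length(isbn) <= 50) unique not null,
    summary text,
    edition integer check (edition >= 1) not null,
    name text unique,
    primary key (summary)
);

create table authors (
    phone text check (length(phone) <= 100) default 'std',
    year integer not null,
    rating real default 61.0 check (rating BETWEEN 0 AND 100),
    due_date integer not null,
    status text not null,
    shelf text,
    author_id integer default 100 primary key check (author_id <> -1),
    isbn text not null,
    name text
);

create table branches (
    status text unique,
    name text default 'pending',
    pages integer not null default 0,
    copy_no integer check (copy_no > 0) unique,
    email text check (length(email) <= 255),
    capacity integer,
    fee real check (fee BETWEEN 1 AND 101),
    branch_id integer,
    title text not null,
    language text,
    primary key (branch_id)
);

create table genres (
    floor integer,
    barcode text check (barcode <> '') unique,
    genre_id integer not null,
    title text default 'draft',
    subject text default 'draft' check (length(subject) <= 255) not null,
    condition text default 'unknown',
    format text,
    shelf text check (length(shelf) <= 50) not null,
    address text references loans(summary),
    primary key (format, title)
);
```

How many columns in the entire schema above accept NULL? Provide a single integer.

22

copies: 4 nullable (rating, copy_id, summary, title — PK (due_date) and explicit NOT NULL columns excluded).
loans: 3 nullable (shelf, title, name — PK (summary) and explicit NOT NULL columns excluded).
authors: 4 nullable (phone, rating, shelf, name — PK (author_id) and explicit NOT NULL columns excluded).
branches: 7 nullable (status, name, copy_no, email, capacity, fee, language — PK (branch_id) and explicit NOT NULL columns excluded).
genres: 4 nullable (floor, barcode, condition, address — PK (format, title) and explicit NOT NULL columns excluded).
Total: 4 + 3 + 4 + 7 + 4 = 22.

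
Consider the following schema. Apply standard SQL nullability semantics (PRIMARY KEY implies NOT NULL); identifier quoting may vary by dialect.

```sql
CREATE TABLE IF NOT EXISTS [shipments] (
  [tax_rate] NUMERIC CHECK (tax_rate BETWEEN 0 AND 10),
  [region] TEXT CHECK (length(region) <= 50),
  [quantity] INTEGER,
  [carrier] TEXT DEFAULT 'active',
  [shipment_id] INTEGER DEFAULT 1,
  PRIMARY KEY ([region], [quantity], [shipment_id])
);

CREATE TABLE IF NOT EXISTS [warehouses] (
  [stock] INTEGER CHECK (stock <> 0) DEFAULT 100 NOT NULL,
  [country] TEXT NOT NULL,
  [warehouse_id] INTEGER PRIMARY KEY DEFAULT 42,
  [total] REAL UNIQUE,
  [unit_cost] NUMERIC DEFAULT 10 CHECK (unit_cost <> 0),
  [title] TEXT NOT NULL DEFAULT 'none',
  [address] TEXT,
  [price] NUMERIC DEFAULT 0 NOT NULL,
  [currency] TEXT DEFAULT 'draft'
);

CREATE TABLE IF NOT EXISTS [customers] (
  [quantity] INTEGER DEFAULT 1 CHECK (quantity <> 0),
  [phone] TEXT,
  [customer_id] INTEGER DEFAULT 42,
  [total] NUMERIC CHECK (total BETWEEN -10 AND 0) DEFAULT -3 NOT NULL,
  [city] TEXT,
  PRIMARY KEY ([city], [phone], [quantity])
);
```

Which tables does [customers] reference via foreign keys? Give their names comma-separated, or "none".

No column in customers has a REFERENCES clause.

none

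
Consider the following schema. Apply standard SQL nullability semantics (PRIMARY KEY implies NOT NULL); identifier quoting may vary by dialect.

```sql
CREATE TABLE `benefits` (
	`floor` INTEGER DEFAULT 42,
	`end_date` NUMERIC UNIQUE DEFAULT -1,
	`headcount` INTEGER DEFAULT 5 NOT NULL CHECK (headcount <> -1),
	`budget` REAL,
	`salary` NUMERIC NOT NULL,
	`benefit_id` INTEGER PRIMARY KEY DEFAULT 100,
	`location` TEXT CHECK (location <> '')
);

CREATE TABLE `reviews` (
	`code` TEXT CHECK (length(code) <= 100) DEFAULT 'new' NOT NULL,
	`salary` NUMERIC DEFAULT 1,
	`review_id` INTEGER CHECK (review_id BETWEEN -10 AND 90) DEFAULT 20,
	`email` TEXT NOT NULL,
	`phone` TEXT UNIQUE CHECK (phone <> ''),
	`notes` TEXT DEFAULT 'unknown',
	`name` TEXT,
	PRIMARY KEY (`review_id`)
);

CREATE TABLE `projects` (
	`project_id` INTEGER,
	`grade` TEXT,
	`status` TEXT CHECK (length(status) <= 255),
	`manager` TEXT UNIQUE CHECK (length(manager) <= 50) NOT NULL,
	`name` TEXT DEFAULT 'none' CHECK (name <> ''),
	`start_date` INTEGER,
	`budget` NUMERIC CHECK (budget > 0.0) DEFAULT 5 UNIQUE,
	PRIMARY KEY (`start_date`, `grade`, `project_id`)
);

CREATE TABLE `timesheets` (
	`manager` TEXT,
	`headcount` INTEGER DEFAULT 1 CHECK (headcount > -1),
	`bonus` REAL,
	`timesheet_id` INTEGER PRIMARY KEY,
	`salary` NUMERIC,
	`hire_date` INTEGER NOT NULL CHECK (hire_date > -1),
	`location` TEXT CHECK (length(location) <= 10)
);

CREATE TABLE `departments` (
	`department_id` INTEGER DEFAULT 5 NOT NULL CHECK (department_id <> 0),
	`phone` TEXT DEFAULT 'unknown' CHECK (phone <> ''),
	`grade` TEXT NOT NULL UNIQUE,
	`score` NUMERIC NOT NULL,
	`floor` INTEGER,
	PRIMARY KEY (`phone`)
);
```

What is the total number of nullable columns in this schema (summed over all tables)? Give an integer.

17

benefits: 4 nullable (floor, end_date, budget, location — PK (benefit_id) and explicit NOT NULL columns excluded).
reviews: 4 nullable (salary, phone, notes, name — PK (review_id) and explicit NOT NULL columns excluded).
projects: 3 nullable (status, name, budget — PK (start_date, grade, project_id) and explicit NOT NULL columns excluded).
timesheets: 5 nullable (manager, headcount, bonus, salary, location — PK (timesheet_id) and explicit NOT NULL columns excluded).
departments: 1 nullable (floor — PK (phone) and explicit NOT NULL columns excluded).
Total: 4 + 4 + 3 + 5 + 1 = 17.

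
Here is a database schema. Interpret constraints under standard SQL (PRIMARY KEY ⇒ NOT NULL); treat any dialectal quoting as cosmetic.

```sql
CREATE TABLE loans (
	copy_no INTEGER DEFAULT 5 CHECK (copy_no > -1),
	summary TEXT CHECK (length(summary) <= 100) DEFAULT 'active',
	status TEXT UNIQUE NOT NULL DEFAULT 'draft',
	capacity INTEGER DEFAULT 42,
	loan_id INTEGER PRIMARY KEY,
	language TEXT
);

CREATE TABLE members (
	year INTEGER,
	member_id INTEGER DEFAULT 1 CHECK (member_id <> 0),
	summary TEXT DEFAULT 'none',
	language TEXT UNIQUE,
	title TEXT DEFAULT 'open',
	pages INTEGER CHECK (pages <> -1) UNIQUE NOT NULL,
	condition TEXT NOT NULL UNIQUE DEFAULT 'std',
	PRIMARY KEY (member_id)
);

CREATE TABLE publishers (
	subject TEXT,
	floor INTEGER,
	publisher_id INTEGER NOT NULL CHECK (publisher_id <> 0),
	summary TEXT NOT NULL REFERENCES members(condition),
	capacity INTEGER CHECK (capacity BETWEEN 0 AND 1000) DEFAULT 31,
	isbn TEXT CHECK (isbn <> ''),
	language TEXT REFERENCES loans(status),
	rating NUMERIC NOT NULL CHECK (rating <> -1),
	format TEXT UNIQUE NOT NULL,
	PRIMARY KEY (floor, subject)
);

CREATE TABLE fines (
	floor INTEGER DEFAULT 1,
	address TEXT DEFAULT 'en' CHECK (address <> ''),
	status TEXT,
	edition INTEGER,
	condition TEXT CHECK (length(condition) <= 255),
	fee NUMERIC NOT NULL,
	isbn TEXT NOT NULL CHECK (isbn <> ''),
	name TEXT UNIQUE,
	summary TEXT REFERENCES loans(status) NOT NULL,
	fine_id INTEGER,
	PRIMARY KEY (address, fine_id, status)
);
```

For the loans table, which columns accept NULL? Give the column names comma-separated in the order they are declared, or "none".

copy_no, summary, capacity, language

- copy_no: CHECK does not forbid NULL (a CHECK constraint passes when its expression is NULL) → nullable.
- summary: CHECK does not forbid NULL (a CHECK constraint passes when its expression is NULL) → nullable.
- status: declared NOT NULL → not nullable.
- capacity: DEFAULT only fills an omitted column; an explicit NULL is still allowed → nullable.
- loan_id: part of the PRIMARY KEY, which implies NOT NULL → not nullable.
- language: no NOT NULL constraint applies → nullable.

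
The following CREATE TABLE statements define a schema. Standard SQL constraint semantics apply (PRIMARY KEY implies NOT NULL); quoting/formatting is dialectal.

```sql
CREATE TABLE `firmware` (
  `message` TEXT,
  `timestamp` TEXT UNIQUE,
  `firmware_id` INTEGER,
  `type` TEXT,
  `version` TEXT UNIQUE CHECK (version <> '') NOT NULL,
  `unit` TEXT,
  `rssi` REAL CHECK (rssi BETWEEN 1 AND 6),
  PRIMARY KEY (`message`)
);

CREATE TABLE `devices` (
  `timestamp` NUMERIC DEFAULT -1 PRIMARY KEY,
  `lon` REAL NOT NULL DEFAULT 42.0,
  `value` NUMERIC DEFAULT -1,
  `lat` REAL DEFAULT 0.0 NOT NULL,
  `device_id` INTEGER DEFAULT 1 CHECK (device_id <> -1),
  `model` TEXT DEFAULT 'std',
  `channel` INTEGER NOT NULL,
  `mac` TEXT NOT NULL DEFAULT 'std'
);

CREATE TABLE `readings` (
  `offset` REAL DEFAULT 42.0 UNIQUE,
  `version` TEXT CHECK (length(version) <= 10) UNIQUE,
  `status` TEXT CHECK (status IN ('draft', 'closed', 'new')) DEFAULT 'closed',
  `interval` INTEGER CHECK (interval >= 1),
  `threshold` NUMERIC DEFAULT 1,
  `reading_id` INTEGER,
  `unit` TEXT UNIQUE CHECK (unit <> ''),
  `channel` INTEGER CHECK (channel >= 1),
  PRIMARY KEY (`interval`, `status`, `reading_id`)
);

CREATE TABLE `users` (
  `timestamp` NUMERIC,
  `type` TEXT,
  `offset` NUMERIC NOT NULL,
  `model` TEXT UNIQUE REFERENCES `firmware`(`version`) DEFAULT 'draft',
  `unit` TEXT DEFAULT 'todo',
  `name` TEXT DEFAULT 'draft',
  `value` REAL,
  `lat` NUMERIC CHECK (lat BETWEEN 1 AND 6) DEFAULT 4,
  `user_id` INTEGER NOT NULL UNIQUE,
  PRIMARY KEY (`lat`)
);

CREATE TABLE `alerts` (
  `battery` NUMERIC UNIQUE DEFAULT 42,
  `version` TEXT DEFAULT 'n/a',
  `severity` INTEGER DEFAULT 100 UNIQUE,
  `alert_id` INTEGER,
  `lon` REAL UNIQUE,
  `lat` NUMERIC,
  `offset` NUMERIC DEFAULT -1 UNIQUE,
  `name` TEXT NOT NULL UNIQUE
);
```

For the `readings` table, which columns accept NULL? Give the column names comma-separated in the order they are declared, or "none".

offset, version, threshold, unit, channel

- offset: UNIQUE does not imply NOT NULL → nullable.
- version: CHECK does not forbid NULL (a CHECK constraint passes when its expression is NULL) → nullable.
- status: part of the PRIMARY KEY, which implies NOT NULL → not nullable.
- interval: part of the PRIMARY KEY, which implies NOT NULL → not nullable.
- threshold: DEFAULT only fills an omitted column; an explicit NULL is still allowed → nullable.
- reading_id: part of the PRIMARY KEY, which implies NOT NULL → not nullable.
- unit: CHECK does not forbid NULL (a CHECK constraint passes when its expression is NULL) → nullable.
- channel: CHECK does not forbid NULL (a CHECK constraint passes when its expression is NULL) → nullable.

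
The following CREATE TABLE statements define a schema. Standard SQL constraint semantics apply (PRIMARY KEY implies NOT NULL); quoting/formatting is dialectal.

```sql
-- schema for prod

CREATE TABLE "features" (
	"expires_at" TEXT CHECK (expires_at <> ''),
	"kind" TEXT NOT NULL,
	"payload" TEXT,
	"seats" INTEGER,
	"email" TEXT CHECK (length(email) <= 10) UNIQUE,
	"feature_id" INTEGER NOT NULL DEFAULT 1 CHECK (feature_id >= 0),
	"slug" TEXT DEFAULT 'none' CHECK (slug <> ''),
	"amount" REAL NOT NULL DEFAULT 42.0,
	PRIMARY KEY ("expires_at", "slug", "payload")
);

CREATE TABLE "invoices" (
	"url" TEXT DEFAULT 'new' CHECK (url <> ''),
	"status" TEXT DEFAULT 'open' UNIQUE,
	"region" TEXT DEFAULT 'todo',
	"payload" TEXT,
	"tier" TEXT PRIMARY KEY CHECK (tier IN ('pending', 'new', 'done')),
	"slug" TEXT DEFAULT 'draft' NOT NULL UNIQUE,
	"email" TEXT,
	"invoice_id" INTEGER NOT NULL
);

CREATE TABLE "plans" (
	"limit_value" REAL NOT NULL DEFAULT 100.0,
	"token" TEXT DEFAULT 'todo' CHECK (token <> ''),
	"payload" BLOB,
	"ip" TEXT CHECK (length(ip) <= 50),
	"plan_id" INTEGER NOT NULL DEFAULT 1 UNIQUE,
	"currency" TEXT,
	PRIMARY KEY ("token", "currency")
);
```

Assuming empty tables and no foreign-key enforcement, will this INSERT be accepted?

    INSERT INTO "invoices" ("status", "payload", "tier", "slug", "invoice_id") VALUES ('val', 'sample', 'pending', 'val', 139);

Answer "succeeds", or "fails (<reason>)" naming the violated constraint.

succeeds

NOT NULL columns: invoice_id is supplied; slug is supplied; tier is supplied.
CHECK constraints: 'pending' satisfies (tier IN ('pending', 'new', 'done')).
No constraint is violated.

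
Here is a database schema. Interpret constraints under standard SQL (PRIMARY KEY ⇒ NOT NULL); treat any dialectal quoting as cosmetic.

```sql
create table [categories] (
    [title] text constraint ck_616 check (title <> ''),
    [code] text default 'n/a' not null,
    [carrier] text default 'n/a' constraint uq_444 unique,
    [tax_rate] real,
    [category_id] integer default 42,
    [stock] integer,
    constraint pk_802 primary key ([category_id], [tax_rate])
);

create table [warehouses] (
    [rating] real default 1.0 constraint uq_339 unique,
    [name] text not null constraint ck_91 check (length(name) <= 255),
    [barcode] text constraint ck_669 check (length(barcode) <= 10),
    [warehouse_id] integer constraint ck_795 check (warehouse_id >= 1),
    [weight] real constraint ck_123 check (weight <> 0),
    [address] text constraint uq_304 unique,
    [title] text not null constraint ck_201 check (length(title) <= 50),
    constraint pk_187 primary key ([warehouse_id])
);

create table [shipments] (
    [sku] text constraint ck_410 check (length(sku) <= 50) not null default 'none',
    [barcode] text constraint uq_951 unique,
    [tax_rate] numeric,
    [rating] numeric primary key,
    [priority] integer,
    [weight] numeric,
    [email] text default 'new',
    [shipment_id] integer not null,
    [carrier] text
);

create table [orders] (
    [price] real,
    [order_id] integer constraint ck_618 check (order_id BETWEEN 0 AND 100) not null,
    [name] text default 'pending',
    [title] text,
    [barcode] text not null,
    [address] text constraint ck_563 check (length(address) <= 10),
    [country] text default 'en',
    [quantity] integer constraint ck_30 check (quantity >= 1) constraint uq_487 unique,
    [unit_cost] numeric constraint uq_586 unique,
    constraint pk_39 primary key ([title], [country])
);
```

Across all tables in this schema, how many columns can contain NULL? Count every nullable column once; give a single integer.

18

categories: 3 nullable (title, carrier, stock — PK (category_id, tax_rate) and explicit NOT NULL columns excluded).
warehouses: 4 nullable (rating, barcode, weight, address — PK (warehouse_id) and explicit NOT NULL columns excluded).
shipments: 6 nullable (barcode, tax_rate, priority, weight, email, carrier — PK (rating) and explicit NOT NULL columns excluded).
orders: 5 nullable (price, name, address, quantity, unit_cost — PK (title, country) and explicit NOT NULL columns excluded).
Total: 3 + 4 + 6 + 5 = 18.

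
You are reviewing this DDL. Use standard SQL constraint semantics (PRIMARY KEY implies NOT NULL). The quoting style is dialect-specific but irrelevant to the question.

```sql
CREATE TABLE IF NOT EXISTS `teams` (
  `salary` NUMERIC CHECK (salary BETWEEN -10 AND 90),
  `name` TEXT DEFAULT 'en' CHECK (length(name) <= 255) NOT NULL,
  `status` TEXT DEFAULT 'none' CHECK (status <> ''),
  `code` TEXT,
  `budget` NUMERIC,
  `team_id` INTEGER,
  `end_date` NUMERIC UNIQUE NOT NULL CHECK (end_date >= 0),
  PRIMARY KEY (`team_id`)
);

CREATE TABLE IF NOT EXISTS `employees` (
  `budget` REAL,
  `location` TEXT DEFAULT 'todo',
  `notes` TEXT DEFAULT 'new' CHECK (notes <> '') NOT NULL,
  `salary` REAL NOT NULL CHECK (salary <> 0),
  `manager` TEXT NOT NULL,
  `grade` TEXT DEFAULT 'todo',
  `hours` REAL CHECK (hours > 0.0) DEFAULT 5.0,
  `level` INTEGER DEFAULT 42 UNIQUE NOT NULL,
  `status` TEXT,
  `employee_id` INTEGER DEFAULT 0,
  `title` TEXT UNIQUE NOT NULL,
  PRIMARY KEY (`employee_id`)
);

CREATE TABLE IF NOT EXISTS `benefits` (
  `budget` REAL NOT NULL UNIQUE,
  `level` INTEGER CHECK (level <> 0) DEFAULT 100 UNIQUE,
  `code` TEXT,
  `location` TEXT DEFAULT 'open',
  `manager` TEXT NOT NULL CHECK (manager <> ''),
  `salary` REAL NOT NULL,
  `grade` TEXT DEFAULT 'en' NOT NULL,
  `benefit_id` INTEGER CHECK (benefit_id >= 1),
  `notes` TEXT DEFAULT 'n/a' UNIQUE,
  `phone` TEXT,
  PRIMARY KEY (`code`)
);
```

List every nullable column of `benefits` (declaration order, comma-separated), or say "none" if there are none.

- budget: declared NOT NULL → not nullable.
- level: CHECK does not forbid NULL (a CHECK constraint passes when its expression is NULL) → nullable.
- code: part of the PRIMARY KEY, which implies NOT NULL → not nullable.
- location: DEFAULT only fills an omitted column; an explicit NULL is still allowed → nullable.
- manager: declared NOT NULL → not nullable.
- salary: declared NOT NULL → not nullable.
- grade: declared NOT NULL → not nullable.
- benefit_id: CHECK does not forbid NULL (a CHECK constraint passes when its expression is NULL) → nullable.
- notes: UNIQUE does not imply NOT NULL → nullable.
- phone: no NOT NULL constraint applies → nullable.

level, location, benefit_id, notes, phone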